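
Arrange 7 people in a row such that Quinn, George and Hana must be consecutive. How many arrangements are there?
Treat the 3 as one block: (7-3+1)! × 3! = 120 × 6 = 720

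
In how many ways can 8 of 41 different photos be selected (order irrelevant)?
C(41,8) = 41!/(8!×33!) = 95548245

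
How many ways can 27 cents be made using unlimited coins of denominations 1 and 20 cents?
Coefficient of x^27 in 1/(1-x^1) · 1/(1-x^20). Use j coins of 20 for j = 0..⌊27/20⌋ = 1, the rest in 1s: 1 + 1 = 2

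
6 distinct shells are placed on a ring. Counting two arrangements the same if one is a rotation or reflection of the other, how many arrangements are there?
(6-1)!/2 = 120/2 = 60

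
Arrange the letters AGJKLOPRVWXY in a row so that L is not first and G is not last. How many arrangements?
By inclusion-exclusion: 12! - 2×(12-1)! + (12-2)! = 479001600 - 79833600 + 3628800 = 402796800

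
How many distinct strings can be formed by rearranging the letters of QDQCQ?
5! / (3! × 1! × 1!) = 20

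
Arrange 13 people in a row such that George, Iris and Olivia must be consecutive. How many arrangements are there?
Treat the 3 as one block: (13-3+1)! × 3! = 39916800 × 6 = 239500800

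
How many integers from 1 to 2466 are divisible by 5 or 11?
⌊2466/5⌋ + ⌊2466/11⌋ - ⌊2466/55⌋ = 493 + 224 - 44 = 673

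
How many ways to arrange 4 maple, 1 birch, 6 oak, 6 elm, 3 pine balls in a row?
20! / (4! × 1! × 6! × 6! × 3!) = 32590958400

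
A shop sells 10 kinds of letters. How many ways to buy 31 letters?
C(31+10-1, 10-1) = C(40, 9) = 273438880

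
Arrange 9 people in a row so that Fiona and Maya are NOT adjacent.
Total - adjacent = 9! - (9-1)!×2 = 362880 - 80640 = 282240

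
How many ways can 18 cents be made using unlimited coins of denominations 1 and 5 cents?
Coefficient of x^18 in 1/(1-x^1) · 1/(1-x^5). Use j coins of 5 for j = 0..⌊18/5⌋ = 3, the rest in 1s: 3 + 1 = 4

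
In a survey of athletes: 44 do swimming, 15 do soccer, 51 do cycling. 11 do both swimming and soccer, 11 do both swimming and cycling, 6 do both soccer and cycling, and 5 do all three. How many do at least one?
|A∪B∪C| = 44+15+51-11-11-6+5 = 87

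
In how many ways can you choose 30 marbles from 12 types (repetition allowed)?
C(30+12-1, 12-1) = C(41, 11) = 3159461968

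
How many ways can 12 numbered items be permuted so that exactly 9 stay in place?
Choose the 9 fixed points C(12,9) = 220, derange the rest: !3 = Σ_{j=0}^{3} (-1)^j·3!/j! = 6 - 6 + 3 - 1 = 2. Product = 220 × 2 = 440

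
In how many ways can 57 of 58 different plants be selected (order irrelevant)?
C(58,57) = 58!/(57!×1!) = 58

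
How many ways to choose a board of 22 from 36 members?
C(36,22) = 36!/(22!×14!) = 3796297200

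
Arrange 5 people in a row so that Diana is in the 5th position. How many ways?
Fix one position: (5-1)! = 24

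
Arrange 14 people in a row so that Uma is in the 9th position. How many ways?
Fix one position: (14-1)! = 6227020800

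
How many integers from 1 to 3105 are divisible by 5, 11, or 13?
⌊3105/5⌋+⌊3105/11⌋+⌊3105/13⌋ - ⌊3105/55⌋-⌊3105/65⌋-⌊3105/143⌋ + ⌊3105/715⌋ = 621+282+238 - 56-47-21 + 4 = 1021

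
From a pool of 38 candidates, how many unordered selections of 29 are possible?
C(38,29) = 38!/(29!×9!) = 163011640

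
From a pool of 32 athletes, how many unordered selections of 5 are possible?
C(32,5) = 32!/(5!×27!) = 201376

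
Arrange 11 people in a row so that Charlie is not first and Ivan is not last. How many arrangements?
By inclusion-exclusion: 11! - 2×(11-1)! + (11-2)! = 39916800 - 7257600 + 362880 = 33022080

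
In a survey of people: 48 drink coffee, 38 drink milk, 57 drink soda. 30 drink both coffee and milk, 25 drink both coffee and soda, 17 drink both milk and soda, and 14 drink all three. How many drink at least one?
|A∪B∪C| = 48+38+57-30-25-17+14 = 85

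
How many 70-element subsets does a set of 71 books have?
C(71,70) = 71!/(70!×1!) = 71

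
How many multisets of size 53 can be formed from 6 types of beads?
C(53+6-1, 6-1) = C(58, 5) = 4582116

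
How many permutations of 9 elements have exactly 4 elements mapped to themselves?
Choose the 4 fixed points C(9,4) = 126, derange the rest: !5 = Σ_{j=0}^{5} (-1)^j·5!/j! = 120 - 120 + 60 - 20 + 5 - 1 = 44. Product = 126 × 44 = 5544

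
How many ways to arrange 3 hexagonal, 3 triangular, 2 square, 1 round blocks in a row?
9! / (3! × 3! × 2! × 1!) = 5040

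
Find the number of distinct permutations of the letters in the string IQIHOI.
6! / (1! × 1! × 1! × 3!) = 120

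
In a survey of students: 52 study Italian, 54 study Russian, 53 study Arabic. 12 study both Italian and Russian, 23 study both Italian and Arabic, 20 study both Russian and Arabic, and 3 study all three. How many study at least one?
|A∪B∪C| = 52+54+53-12-23-20+3 = 107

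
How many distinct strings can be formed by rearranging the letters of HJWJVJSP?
8! / (1! × 3! × 1! × 1! × 1! × 1!) = 6720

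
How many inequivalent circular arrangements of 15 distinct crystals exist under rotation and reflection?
(15-1)!/2 = 87178291200/2 = 43589145600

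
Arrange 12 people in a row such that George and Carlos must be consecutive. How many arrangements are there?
Treat the 2 as one block: (12-2+1)! × 2! = 39916800 × 2 = 79833600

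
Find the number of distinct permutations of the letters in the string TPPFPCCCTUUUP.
13! / (4! × 3! × 2! × 1! × 3!) = 3603600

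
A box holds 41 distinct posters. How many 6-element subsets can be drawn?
C(41,6) = 41!/(6!×35!) = 4496388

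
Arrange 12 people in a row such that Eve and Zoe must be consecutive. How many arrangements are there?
Treat the 2 as one block: (12-2+1)! × 2! = 39916800 × 2 = 79833600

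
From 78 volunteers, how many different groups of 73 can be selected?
C(78,73) = 78!/(73!×5!) = 21111090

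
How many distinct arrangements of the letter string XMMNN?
5! / (2! × 1! × 2!) = 30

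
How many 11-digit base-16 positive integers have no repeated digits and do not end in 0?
Last digit: 15 nonzero choices. First digit: 14 (nonzero, ≠last). Middle 9: P(14,9) = 726485760. Total = 152562009600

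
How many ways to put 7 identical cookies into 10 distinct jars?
C(7+10-1, 10-1) = C(16, 9) = 11440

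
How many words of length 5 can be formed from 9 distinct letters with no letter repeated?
P(9,5) = 9!/(9-5)! = 15120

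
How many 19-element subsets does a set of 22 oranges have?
C(22,19) = 22!/(19!×3!) = 1540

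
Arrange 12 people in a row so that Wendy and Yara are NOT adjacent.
Total - adjacent = 12! - (12-1)!×2 = 479001600 - 79833600 = 399168000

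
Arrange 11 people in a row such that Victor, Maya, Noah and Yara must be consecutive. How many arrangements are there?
Treat the 4 as one block: (11-4+1)! × 4! = 40320 × 24 = 967680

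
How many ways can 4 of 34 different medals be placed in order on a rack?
P(34,4) = 34!/(34-4)! = 1113024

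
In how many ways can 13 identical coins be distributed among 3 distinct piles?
C(13+3-1, 3-1) = C(15, 2) = 105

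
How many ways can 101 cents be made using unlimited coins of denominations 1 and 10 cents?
Coefficient of x^101 in 1/(1-x^1) · 1/(1-x^10). Use j coins of 10 for j = 0..⌊101/10⌋ = 10, the rest in 1s: 10 + 1 = 11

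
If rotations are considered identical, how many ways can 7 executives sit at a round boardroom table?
Circular: fix one position, arrange the rest. (7-1)! = 720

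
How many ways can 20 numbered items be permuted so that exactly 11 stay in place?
Choose the 11 fixed points C(20,11) = 167960, derange the rest: !9 = Σ_{j=0}^{9} (-1)^j·9!/j! = 362880 - 362880 + 181440 - 60480 + 15120 - 3024 + 504 - 72 + 9 - 1 = 133496. Product = 167960 × 133496 = 22421988160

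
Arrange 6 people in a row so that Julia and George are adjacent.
Treat as block: (6-1)! × 2! = 120 × 2 = 240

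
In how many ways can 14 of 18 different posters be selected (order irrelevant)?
C(18,14) = 18!/(14!×4!) = 3060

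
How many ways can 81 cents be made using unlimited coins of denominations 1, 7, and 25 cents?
Coefficient of x^81 in 1/(1-x^1) · 1/(1-x^7) · 1/(1-x^25). Case on j = number of 25-cent coins (j = 0..3); remainder r = 81 - 25j is made from {1,7} in ⌊r/7⌋+1 ways. r = 81, 56, 31, 6 → 12 + 9 + 5 + 1 = 27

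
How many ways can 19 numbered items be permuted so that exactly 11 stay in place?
Choose the 11 fixed points C(19,11) = 75582, derange the rest: !8 = Σ_{j=0}^{8} (-1)^j·8!/j! = 40320 - 40320 + 20160 - 6720 + 1680 - 336 + 56 - 8 + 1 = 14833. Product = 75582 × 14833 = 1121107806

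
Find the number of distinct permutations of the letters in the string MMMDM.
5! / (4! × 1!) = 5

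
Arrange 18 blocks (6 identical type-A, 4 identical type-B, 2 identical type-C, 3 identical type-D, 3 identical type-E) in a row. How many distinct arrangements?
18! / (6! × 4! × 2! × 3! × 3!) = 5145940800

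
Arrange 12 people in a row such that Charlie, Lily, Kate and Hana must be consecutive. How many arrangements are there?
Treat the 4 as one block: (12-4+1)! × 4! = 362880 × 24 = 8709120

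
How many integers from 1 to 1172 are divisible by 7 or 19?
⌊1172/7⌋ + ⌊1172/19⌋ - ⌊1172/133⌋ = 167 + 61 - 8 = 220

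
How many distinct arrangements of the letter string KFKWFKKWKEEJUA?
14! / (1! × 2! × 1! × 2! × 1! × 5! × 2!) = 90810720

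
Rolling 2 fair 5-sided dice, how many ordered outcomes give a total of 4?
Coefficient of x^4 in (x + x² + ... + x^5)^2. By inclusion-exclusion on dice exceeding 5: Σ_j (-1)^j C(2,j)·C(4-1-5j, 1) = C(2,0)·C(3,1) = 1·3 = 3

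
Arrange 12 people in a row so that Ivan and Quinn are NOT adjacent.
Total - adjacent = 12! - (12-1)!×2 = 479001600 - 79833600 = 399168000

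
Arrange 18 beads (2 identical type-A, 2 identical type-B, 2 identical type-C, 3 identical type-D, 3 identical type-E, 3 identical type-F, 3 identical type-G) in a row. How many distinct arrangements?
18! / (2! × 2! × 2! × 3! × 3! × 3! × 3!) = 617512896000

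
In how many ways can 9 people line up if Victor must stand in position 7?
Fix one position: (9-1)! = 40320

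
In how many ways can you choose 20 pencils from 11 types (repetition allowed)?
C(20+11-1, 11-1) = C(30, 10) = 30045015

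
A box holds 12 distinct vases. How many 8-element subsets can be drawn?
C(12,8) = 12!/(8!×4!) = 495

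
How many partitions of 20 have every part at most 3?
Let r_j(i) = number of partitions of i into parts ≤ j, for i = 0..20. r_1(i) = 1 for all i; r_j(i) = r_{j-1}(i) + r_j(i-j). Rows j = 2..3: ≤2: 1 1 2 2 3 3 4 4 5 5 6 6 7 7 8 8 9 9 10 10 11; ≤3: 1 1 2 3 4 5 7 8 10 12 14 16 19 21 24 27 30 33 37 40 44. r_3(20) = 44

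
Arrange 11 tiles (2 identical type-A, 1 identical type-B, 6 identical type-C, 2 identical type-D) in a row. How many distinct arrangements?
11! / (2! × 1! × 6! × 2!) = 13860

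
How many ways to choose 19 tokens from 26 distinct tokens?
C(26,19) = 26!/(19!×7!) = 657800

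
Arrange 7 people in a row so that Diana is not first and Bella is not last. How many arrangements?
By inclusion-exclusion: 7! - 2×(7-1)! + (7-2)! = 5040 - 1440 + 120 = 3720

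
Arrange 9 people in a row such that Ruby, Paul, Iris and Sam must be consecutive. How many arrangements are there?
Treat the 4 as one block: (9-4+1)! × 4! = 720 × 24 = 17280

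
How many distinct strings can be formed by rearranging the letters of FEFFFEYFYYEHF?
13! / (3! × 1! × 3! × 6!) = 240240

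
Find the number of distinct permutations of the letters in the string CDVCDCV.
7! / (2! × 3! × 2!) = 210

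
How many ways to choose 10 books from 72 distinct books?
C(72,10) = 72!/(10!×62!) = 536211932256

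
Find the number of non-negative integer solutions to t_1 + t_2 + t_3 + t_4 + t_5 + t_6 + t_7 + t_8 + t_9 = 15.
C(15+9-1, 9-1) = C(23, 8) = 490314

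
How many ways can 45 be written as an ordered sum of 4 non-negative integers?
C(45+4-1, 4-1) = C(48, 3) = 17296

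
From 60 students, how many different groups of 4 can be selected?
C(60,4) = 60!/(4!×56!) = 487635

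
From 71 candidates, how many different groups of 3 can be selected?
C(71,3) = 71!/(3!×68!) = 57155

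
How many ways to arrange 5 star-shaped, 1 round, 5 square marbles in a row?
11! / (5! × 1! × 5!) = 2772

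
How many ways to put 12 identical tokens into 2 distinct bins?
C(12+2-1, 2-1) = C(13, 1) = 13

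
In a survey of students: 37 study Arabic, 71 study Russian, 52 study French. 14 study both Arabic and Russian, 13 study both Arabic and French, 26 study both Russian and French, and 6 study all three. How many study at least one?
|A∪B∪C| = 37+71+52-14-13-26+6 = 113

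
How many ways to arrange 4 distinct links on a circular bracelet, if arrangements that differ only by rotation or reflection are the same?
(4-1)!/2 = 6/2 = 3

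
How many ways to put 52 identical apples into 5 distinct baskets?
C(52+5-1, 5-1) = C(56, 4) = 367290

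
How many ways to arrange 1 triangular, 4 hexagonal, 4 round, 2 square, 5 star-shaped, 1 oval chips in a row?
17! / (1! × 4! × 4! × 2! × 5! × 1!) = 2572970400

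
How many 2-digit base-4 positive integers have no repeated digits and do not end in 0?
Last digit: 3 nonzero choices. First digit: 2 (nonzero, ≠last). Middle 0: P(2,0) = 1. Total = 6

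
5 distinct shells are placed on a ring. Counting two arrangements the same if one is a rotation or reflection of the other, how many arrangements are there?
(5-1)!/2 = 24/2 = 12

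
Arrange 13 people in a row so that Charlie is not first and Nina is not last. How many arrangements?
By inclusion-exclusion: 13! - 2×(13-1)! + (13-2)! = 6227020800 - 958003200 + 39916800 = 5308934400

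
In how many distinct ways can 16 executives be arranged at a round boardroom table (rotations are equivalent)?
Circular: fix one position, arrange the rest. (16-1)! = 1307674368000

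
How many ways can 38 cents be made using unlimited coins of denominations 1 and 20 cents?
Coefficient of x^38 in 1/(1-x^1) · 1/(1-x^20). Use j coins of 20 for j = 0..⌊38/20⌋ = 1, the rest in 1s: 1 + 1 = 2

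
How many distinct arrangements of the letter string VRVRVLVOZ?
9! / (4! × 1! × 2! × 1! × 1!) = 7560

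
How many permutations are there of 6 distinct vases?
6! = 720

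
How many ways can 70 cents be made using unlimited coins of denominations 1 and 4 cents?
Coefficient of x^70 in 1/(1-x^1) · 1/(1-x^4). Use j coins of 4 for j = 0..⌊70/4⌋ = 17, the rest in 1s: 17 + 1 = 18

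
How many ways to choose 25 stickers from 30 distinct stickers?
C(30,25) = 30!/(25!×5!) = 142506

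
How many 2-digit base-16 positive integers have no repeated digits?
First digit: 15 choices (nonzero). Then descending: 15 × 15 = 225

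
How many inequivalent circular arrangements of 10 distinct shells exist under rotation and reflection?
(10-1)!/2 = 362880/2 = 181440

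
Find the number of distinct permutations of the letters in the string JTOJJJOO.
8! / (4! × 1! × 3!) = 280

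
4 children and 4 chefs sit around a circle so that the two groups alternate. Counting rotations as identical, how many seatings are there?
Fix one of the children: (4-1)! ways for the remaining children, × 4! ways for the chefs = 6 × 24 = 144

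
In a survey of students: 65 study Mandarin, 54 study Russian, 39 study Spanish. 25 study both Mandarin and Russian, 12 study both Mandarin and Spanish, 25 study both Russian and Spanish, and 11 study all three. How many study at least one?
|A∪B∪C| = 65+54+39-25-12-25+11 = 107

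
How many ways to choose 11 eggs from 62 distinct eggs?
C(62,11) = 62!/(11!×51!) = 508271323092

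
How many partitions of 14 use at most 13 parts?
By conjugation, equals partitions of 14 into parts ≤ 13. Let r_j(i) = number of partitions of i into parts ≤ j, for i = 0..14. r_1(i) = 1 for all i; r_j(i) = r_{j-1}(i) + r_j(i-j). Rows j = 2..13: ≤2: 1 1 2 2 3 3 4 4 5 5 6 6 7 7 8; ≤3: 1 1 2 3 4 5 7 8 10 12 14 16 19 21 24; ≤4: 1 1 2 3 5 6 9 11 15 18 23 27 34 39 47; ≤5: 1 1 2 3 5 7 10 13 18 23 30 37 47 57 70; ≤6: 1 1 2 3 5 7 11 14 20 26 35 44 58 71 90; ≤7: 1 1 2 3 5 7 11 15 21 28 38 49 65 82 105; ≤8: 1 1 2 3 5 7 11 15 22 29 40 52 70 89 116; ≤9: 1 1 2 3 5 7 11 15 22 30 41 54 73 94 123; ≤10: 1 1 2 3 5 7 11 15 22 30 42 55 75 97 128; ≤11: 1 1 2 3 5 7 11 15 22 30 42 56 76 99 131; ≤12: 1 1 2 3 5 7 11 15 22 30 42 56 77 100 133; ≤13: 1 1 2 3 5 7 11 15 22 30 42 56 77 101 134. r_13(14) = 134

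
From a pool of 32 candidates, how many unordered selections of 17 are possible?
C(32,17) = 32!/(17!×15!) = 565722720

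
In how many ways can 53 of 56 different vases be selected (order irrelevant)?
C(56,53) = 56!/(53!×3!) = 27720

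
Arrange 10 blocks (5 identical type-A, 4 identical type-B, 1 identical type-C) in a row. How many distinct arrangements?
10! / (5! × 4! × 1!) = 1260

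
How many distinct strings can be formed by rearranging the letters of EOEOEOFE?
8! / (1! × 3! × 4!) = 280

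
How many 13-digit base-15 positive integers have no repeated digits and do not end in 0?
Last digit: 14 nonzero choices. First digit: 13 (nonzero, ≠last). Middle 11: P(13,11) = 3113510400. Total = 566658892800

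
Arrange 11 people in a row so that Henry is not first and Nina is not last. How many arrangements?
By inclusion-exclusion: 11! - 2×(11-1)! + (11-2)! = 39916800 - 7257600 + 362880 = 33022080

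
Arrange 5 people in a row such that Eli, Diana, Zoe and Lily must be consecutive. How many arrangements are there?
Treat the 4 as one block: (5-4+1)! × 4! = 2 × 24 = 48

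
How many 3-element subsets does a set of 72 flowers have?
C(72,3) = 72!/(3!×69!) = 59640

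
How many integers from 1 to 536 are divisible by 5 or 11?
⌊536/5⌋ + ⌊536/11⌋ - ⌊536/55⌋ = 107 + 48 - 9 = 146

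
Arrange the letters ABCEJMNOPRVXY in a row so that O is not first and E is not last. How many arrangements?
By inclusion-exclusion: 13! - 2×(13-1)! + (13-2)! = 6227020800 - 958003200 + 39916800 = 5308934400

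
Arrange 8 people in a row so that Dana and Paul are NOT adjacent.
Total - adjacent = 8! - (8-1)!×2 = 40320 - 10080 = 30240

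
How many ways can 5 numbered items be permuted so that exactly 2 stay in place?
Choose the 2 fixed points C(5,2) = 10, derange the rest: !3 = Σ_{j=0}^{3} (-1)^j·3!/j! = 6 - 6 + 3 - 1 = 2. Product = 10 × 2 = 20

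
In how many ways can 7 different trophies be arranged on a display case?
7! = 5040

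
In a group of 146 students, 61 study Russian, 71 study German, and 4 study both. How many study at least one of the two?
|A∪B| = |A| + |B| - |A∩B| = 61 + 71 - 4 = 128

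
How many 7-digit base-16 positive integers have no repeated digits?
First digit: 15 choices (nonzero). Then descending: 15 × 15 × 14 × 13 × 12 × 11 × 10 = 54054000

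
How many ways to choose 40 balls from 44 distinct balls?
C(44,40) = 44!/(40!×4!) = 135751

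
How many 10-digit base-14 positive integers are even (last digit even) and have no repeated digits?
Last∈{0,2,4,6,8,10,12}. Last=0: 259459200. Last nonzero: 6×12×P(12,8) = 1437004800. Total = 1696464000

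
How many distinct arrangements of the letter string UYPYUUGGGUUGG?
13! / (2! × 1! × 5! × 5!) = 216216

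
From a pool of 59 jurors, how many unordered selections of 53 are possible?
C(59,53) = 59!/(53!×6!) = 45057474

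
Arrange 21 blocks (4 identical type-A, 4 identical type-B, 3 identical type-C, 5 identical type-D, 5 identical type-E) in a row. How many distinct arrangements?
21! / (4! × 4! × 3! × 5! × 5!) = 1026615189600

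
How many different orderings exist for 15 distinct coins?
15! = 1307674368000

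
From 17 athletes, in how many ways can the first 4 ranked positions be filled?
P(17,4) = 17!/(17-4)! = 57120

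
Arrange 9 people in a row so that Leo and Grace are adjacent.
Treat as block: (9-1)! × 2! = 40320 × 2 = 80640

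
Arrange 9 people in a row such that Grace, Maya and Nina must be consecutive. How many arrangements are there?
Treat the 3 as one block: (9-3+1)! × 3! = 5040 × 6 = 30240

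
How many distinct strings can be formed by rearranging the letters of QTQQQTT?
7! / (3! × 4!) = 35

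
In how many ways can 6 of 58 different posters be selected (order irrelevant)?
C(58,6) = 58!/(6!×52!) = 40475358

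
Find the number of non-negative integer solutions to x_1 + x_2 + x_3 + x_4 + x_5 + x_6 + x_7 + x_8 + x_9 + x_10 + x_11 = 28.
C(28+11-1, 11-1) = C(38, 10) = 472733756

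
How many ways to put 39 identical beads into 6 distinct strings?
C(39+6-1, 6-1) = C(44, 5) = 1086008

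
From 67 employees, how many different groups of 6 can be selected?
C(67,6) = 67!/(6!×61!) = 99795696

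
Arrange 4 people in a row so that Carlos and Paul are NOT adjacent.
Total - adjacent = 4! - (4-1)!×2 = 24 - 12 = 12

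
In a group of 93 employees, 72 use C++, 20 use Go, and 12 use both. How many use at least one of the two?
|A∪B| = |A| + |B| - |A∩B| = 72 + 20 - 12 = 80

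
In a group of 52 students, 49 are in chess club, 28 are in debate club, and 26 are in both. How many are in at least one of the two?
|A∪B| = |A| + |B| - |A∩B| = 49 + 28 - 26 = 51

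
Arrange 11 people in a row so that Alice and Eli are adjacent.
Treat as block: (11-1)! × 2! = 3628800 × 2 = 7257600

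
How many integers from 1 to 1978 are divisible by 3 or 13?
⌊1978/3⌋ + ⌊1978/13⌋ - ⌊1978/39⌋ = 659 + 152 - 50 = 761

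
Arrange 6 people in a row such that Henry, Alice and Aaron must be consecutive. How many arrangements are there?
Treat the 3 as one block: (6-3+1)! × 3! = 24 × 6 = 144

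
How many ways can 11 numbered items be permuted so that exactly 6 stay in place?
Choose the 6 fixed points C(11,6) = 462, derange the rest: !5 = Σ_{j=0}^{5} (-1)^j·5!/j! = 120 - 120 + 60 - 20 + 5 - 1 = 44. Product = 462 × 44 = 20328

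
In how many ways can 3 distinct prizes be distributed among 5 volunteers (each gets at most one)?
P(5,3) = 5!/(5-3)! = 60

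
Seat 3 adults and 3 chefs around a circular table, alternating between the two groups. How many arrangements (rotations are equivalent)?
Fix one of the adults: (3-1)! ways for the remaining adults, × 3! ways for the chefs = 2 × 6 = 12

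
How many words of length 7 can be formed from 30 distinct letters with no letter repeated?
P(30,7) = 30!/(30-7)! = 10260432000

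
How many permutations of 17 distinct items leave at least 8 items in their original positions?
Exactly j fixed points: C(17,j)·!(17-j); sum over j ≥ 8 (derangement numbers via !m = (m-1)·(!(m-1) + !(m-2)): !0..!9 = 1, 0, 1, 2, 9, 44, 265, 1854, 14833, 133496). Σ_{j=8}^{17} C(17,j)·!(17-j) = C(17,8)·!9 + C(17,9)·!8 + C(17,10)·!7 + C(17,11)·!6 + C(17,12)·!5 + C(17,13)·!4 + C(17,14)·!3 + C(17,15)·!2 + C(17,16)·!1 + C(17,17)·!0 = 24310·133496 + 24310·14833 + 19448·1854 + 12376·265 + 6188·44 + 2380·9 + 680·2 + 136·1 + 17·0 + 1·1 = 3645509411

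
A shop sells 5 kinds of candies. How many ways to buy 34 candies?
C(34+5-1, 5-1) = C(38, 4) = 73815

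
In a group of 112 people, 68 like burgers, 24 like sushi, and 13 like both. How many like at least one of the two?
|A∪B| = |A| + |B| - |A∩B| = 68 + 24 - 13 = 79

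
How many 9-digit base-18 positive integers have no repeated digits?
First digit: 17 choices (nonzero). Then descending: 17 × 17 × 16 × 15 × 14 × 13 × 12 × 11 × 10 = 16663046400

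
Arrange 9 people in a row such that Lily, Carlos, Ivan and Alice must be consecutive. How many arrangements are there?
Treat the 4 as one block: (9-4+1)! × 4! = 720 × 24 = 17280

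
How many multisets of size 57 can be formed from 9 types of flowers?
C(57+9-1, 9-1) = C(65, 8) = 5047381560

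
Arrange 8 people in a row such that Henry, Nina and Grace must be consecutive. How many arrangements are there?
Treat the 3 as one block: (8-3+1)! × 3! = 720 × 6 = 4320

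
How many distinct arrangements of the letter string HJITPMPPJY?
10! / (1! × 1! × 3! × 1! × 1! × 2! × 1!) = 302400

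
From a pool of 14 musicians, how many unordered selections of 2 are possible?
C(14,2) = 14!/(2!×12!) = 91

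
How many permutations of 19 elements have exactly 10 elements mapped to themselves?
Choose the 10 fixed points C(19,10) = 92378, derange the rest: !9 = Σ_{j=0}^{9} (-1)^j·9!/j! = 362880 - 362880 + 181440 - 60480 + 15120 - 3024 + 504 - 72 + 9 - 1 = 133496. Product = 92378 × 133496 = 12332093488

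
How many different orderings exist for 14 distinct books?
14! = 87178291200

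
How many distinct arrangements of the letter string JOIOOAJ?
7! / (3! × 1! × 1! × 2!) = 420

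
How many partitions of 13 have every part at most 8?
Let r_j(i) = number of partitions of i into parts ≤ j, for i = 0..13. r_1(i) = 1 for all i; r_j(i) = r_{j-1}(i) + r_j(i-j). Rows j = 2..8: ≤2: 1 1 2 2 3 3 4 4 5 5 6 6 7 7; ≤3: 1 1 2 3 4 5 7 8 10 12 14 16 19 21; ≤4: 1 1 2 3 5 6 9 11 15 18 23 27 34 39; ≤5: 1 1 2 3 5 7 10 13 18 23 30 37 47 57; ≤6: 1 1 2 3 5 7 11 14 20 26 35 44 58 71; ≤7: 1 1 2 3 5 7 11 15 21 28 38 49 65 82; ≤8: 1 1 2 3 5 7 11 15 22 29 40 52 70 89. r_8(13) = 89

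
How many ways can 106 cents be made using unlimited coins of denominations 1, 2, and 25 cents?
Coefficient of x^106 in 1/(1-x^1) · 1/(1-x^2) · 1/(1-x^25). Case on j = number of 25-cent coins (j = 0..4); remainder r = 106 - 25j is made from {1,2} in ⌊r/2⌋+1 ways. r = 106, 81, 56, 31, 6 → 54 + 41 + 29 + 16 + 4 = 144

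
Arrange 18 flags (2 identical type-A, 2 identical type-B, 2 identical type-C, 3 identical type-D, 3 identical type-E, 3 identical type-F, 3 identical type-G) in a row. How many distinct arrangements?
18! / (2! × 2! × 2! × 3! × 3! × 3! × 3!) = 617512896000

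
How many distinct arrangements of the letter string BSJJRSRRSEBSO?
13! / (4! × 2! × 1! × 3! × 1! × 2!) = 10810800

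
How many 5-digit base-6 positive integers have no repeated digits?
First digit: 5 choices (nonzero). Then descending: 5 × 5 × 4 × 3 × 2 = 600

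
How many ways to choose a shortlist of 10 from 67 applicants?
C(67,10) = 67!/(10!×57!) = 247994680648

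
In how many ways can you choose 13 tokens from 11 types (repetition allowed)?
C(13+11-1, 11-1) = C(23, 10) = 1144066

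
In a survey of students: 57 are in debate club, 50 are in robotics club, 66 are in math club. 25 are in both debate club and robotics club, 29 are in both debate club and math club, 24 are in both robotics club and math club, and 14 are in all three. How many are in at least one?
|A∪B∪C| = 57+50+66-25-29-24+14 = 109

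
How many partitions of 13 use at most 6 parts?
By conjugation, equals partitions of 13 into parts ≤ 6. Let r_j(i) = number of partitions of i into parts ≤ j, for i = 0..13. r_1(i) = 1 for all i; r_j(i) = r_{j-1}(i) + r_j(i-j). Rows j = 2..6: ≤2: 1 1 2 2 3 3 4 4 5 5 6 6 7 7; ≤3: 1 1 2 3 4 5 7 8 10 12 14 16 19 21; ≤4: 1 1 2 3 5 6 9 11 15 18 23 27 34 39; ≤5: 1 1 2 3 5 7 10 13 18 23 30 37 47 57; ≤6: 1 1 2 3 5 7 11 14 20 26 35 44 58 71. r_6(13) = 71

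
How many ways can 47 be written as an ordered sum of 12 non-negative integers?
C(47+12-1, 12-1) = C(58, 11) = 227692286640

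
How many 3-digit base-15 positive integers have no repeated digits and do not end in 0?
Last digit: 14 nonzero choices. First digit: 13 (nonzero, ≠last). Middle 1: P(13,1) = 13. Total = 2366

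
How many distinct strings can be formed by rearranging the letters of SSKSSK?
6! / (2! × 4!) = 15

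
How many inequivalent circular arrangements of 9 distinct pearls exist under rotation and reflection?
(9-1)!/2 = 40320/2 = 20160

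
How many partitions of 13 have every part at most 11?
Let r_j(i) = number of partitions of i into parts ≤ j, for i = 0..13. r_1(i) = 1 for all i; r_j(i) = r_{j-1}(i) + r_j(i-j). Rows j = 2..11: ≤2: 1 1 2 2 3 3 4 4 5 5 6 6 7 7; ≤3: 1 1 2 3 4 5 7 8 10 12 14 16 19 21; ≤4: 1 1 2 3 5 6 9 11 15 18 23 27 34 39; ≤5: 1 1 2 3 5 7 10 13 18 23 30 37 47 57; ≤6: 1 1 2 3 5 7 11 14 20 26 35 44 58 71; ≤7: 1 1 2 3 5 7 11 15 21 28 38 49 65 82; ≤8: 1 1 2 3 5 7 11 15 22 29 40 52 70 89; ≤9: 1 1 2 3 5 7 11 15 22 30 41 54 73 94; ≤10: 1 1 2 3 5 7 11 15 22 30 42 55 75 97; ≤11: 1 1 2 3 5 7 11 15 22 30 42 56 76 99. r_11(13) = 99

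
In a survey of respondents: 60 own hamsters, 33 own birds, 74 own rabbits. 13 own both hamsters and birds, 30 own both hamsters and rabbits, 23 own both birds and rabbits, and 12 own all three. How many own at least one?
|A∪B∪C| = 60+33+74-13-30-23+12 = 113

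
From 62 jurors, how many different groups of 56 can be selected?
C(62,56) = 62!/(56!×6!) = 61474519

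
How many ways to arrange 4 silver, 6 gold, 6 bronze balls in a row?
16! / (4! × 6! × 6!) = 1681680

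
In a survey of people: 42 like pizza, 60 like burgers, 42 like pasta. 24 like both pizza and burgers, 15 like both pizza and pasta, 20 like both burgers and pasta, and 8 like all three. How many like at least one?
|A∪B∪C| = 42+60+42-24-15-20+8 = 93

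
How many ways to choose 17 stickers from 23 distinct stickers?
C(23,17) = 23!/(17!×6!) = 100947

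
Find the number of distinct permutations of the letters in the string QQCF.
4! / (1! × 1! × 2!) = 12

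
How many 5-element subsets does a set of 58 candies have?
C(58,5) = 58!/(5!×53!) = 4582116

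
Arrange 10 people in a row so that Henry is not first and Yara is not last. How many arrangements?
By inclusion-exclusion: 10! - 2×(10-1)! + (10-2)! = 3628800 - 725760 + 40320 = 2943360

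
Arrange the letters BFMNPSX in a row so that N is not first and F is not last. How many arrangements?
By inclusion-exclusion: 7! - 2×(7-1)! + (7-2)! = 5040 - 1440 + 120 = 3720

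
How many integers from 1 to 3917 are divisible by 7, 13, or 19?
⌊3917/7⌋+⌊3917/13⌋+⌊3917/19⌋ - ⌊3917/91⌋-⌊3917/133⌋-⌊3917/247⌋ + ⌊3917/1729⌋ = 559+301+206 - 43-29-15 + 2 = 981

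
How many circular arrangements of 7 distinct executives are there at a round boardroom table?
Circular: fix one position, arrange the rest. (7-1)! = 720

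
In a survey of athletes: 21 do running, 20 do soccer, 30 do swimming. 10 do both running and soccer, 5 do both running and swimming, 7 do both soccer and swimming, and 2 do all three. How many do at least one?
|A∪B∪C| = 21+20+30-10-5-7+2 = 51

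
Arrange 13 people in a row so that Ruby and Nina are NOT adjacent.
Total - adjacent = 13! - (13-1)!×2 = 6227020800 - 958003200 = 5269017600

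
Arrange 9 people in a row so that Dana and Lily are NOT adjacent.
Total - adjacent = 9! - (9-1)!×2 = 362880 - 80640 = 282240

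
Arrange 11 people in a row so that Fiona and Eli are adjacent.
Treat as block: (11-1)! × 2! = 3628800 × 2 = 7257600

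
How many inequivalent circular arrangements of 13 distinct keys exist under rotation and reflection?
(13-1)!/2 = 479001600/2 = 239500800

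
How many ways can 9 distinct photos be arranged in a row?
9! = 362880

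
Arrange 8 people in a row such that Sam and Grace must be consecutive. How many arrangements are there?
Treat the 2 as one block: (8-2+1)! × 2! = 5040 × 2 = 10080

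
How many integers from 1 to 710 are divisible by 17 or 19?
⌊710/17⌋ + ⌊710/19⌋ - ⌊710/323⌋ = 41 + 37 - 2 = 76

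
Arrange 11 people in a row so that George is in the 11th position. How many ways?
Fix one position: (11-1)! = 3628800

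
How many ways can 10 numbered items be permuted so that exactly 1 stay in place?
Choose the 1 fixed point C(10,1) = 10, derange the rest: !9 = Σ_{j=0}^{9} (-1)^j·9!/j! = 362880 - 362880 + 181440 - 60480 + 15120 - 3024 + 504 - 72 + 9 - 1 = 133496. Product = 10 × 133496 = 1334960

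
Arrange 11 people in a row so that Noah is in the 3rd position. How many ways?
Fix one position: (11-1)! = 3628800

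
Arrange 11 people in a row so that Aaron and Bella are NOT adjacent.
Total - adjacent = 11! - (11-1)!×2 = 39916800 - 7257600 = 32659200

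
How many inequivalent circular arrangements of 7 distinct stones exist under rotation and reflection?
(7-1)!/2 = 720/2 = 360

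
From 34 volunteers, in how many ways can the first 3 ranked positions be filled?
P(34,3) = 34!/(34-3)! = 35904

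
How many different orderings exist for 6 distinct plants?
6! = 720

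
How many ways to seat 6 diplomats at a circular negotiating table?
Circular: fix one position, arrange the rest. (6-1)! = 120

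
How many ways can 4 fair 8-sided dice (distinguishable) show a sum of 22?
Coefficient of x^22 in (x + x² + ... + x^8)^4. By inclusion-exclusion on dice exceeding 8: Σ_j (-1)^j C(4,j)·C(22-1-8j, 3) = C(4,0)·C(21,3) - C(4,1)·C(13,3) + C(4,2)·C(5,3) = 1·1330 - 4·286 + 6·10 = 246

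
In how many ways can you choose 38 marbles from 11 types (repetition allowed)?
C(38+11-1, 11-1) = C(48, 10) = 6540715896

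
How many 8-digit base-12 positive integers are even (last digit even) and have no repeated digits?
Last∈{0,2,4,6,8,10}. Last=0: 1663200. Last nonzero: 5×10×P(10,6) = 7560000. Total = 9223200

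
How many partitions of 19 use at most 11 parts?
By conjugation, equals partitions of 19 into parts ≤ 11. Let r_j(i) = number of partitions of i into parts ≤ j, for i = 0..19. r_1(i) = 1 for all i; r_j(i) = r_{j-1}(i) + r_j(i-j). Rows j = 2..11: ≤2: 1 1 2 2 3 3 4 4 5 5 6 6 7 7 8 8 9 9 10 10; ≤3: 1 1 2 3 4 5 7 8 10 12 14 16 19 21 24 27 30 33 37 40; ≤4: 1 1 2 3 5 6 9 11 15 18 23 27 34 39 47 54 64 72 84 94; ≤5: 1 1 2 3 5 7 10 13 18 23 30 37 47 57 70 84 101 119 141 164; ≤6: 1 1 2 3 5 7 11 14 20 26 35 44 58 71 90 110 136 163 199 235; ≤7: 1 1 2 3 5 7 11 15 21 28 38 49 65 82 105 131 164 201 248 300; ≤8: 1 1 2 3 5 7 11 15 22 29 40 52 70 89 116 146 186 230 288 352; ≤9: 1 1 2 3 5 7 11 15 22 30 41 54 73 94 123 157 201 252 318 393; ≤10: 1 1 2 3 5 7 11 15 22 30 42 55 75 97 128 164 212 267 340 423; ≤11: 1 1 2 3 5 7 11 15 22 30 42 56 76 99 131 169 219 278 355 445. r_11(19) = 445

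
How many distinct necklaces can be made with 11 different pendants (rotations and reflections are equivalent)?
(11-1)!/2 = 3628800/2 = 1814400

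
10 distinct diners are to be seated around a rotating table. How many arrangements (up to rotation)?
Circular: fix one position, arrange the rest. (10-1)! = 362880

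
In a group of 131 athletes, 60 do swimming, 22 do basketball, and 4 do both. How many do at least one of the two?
|A∪B| = |A| + |B| - |A∩B| = 60 + 22 - 4 = 78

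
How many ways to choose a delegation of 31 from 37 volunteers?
C(37,31) = 37!/(31!×6!) = 2324784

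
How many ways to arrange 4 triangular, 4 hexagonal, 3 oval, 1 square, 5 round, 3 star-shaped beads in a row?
20! / (4! × 4! × 3! × 1! × 5! × 3!) = 977728752000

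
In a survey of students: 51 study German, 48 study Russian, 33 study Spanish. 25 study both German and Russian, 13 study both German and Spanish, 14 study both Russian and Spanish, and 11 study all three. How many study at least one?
|A∪B∪C| = 51+48+33-25-13-14+11 = 91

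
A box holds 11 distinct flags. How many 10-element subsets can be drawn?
C(11,10) = 11!/(10!×1!) = 11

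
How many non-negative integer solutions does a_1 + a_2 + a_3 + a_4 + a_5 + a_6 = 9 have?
C(9+6-1, 6-1) = C(14, 5) = 2002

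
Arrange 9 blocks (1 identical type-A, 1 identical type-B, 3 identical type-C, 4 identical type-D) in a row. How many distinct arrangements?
9! / (1! × 1! × 3! × 4!) = 2520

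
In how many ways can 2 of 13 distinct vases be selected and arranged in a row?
P(13,2) = 13!/(13-2)! = 156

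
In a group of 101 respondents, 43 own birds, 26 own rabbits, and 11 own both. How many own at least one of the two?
|A∪B| = |A| + |B| - |A∩B| = 43 + 26 - 11 = 58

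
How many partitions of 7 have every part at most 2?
Let r_j(i) = number of partitions of i into parts ≤ j, for i = 0..7. r_1(i) = 1 for all i; r_j(i) = r_{j-1}(i) + r_j(i-j). Rows j = 2..2: ≤2: 1 1 2 2 3 3 4 4. r_2(7) = 4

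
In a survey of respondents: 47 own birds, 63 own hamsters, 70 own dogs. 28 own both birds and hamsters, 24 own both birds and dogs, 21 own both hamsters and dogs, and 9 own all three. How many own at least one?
|A∪B∪C| = 47+63+70-28-24-21+9 = 116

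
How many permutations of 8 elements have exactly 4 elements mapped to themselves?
Choose the 4 fixed points C(8,4) = 70, derange the rest: !4 = Σ_{j=0}^{4} (-1)^j·4!/j! = 24 - 24 + 12 - 4 + 1 = 9. Product = 70 × 9 = 630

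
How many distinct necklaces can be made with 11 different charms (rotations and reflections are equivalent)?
(11-1)!/2 = 3628800/2 = 1814400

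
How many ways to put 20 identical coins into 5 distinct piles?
C(20+5-1, 5-1) = C(24, 4) = 10626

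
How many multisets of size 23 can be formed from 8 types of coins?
C(23+8-1, 8-1) = C(30, 7) = 2035800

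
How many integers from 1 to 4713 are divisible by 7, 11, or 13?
⌊4713/7⌋+⌊4713/11⌋+⌊4713/13⌋ - ⌊4713/77⌋-⌊4713/91⌋-⌊4713/143⌋ + ⌊4713/1001⌋ = 673+428+362 - 61-51-32 + 4 = 1323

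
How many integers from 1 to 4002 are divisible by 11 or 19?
⌊4002/11⌋ + ⌊4002/19⌋ - ⌊4002/209⌋ = 363 + 210 - 19 = 554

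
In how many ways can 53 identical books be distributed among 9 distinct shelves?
C(53+9-1, 9-1) = C(61, 8) = 2944827765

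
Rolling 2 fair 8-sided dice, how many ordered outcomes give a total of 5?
Coefficient of x^5 in (x + x² + ... + x^8)^2. By inclusion-exclusion on dice exceeding 8: Σ_j (-1)^j C(2,j)·C(5-1-8j, 1) = C(2,0)·C(4,1) = 1·4 = 4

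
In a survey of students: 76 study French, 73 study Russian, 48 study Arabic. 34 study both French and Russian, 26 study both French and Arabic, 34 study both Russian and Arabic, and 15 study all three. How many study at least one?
|A∪B∪C| = 76+73+48-34-26-34+15 = 118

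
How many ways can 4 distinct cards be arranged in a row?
4! = 24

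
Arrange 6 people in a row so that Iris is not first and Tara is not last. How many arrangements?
By inclusion-exclusion: 6! - 2×(6-1)! + (6-2)! = 720 - 240 + 24 = 504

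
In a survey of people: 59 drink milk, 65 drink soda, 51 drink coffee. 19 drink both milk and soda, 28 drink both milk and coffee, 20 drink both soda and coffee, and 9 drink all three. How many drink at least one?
|A∪B∪C| = 59+65+51-19-28-20+9 = 117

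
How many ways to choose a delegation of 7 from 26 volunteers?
C(26,7) = 26!/(7!×19!) = 657800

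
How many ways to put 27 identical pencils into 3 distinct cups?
C(27+3-1, 3-1) = C(29, 2) = 406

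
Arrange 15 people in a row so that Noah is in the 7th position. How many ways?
Fix one position: (15-1)! = 87178291200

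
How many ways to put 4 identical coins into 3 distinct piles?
C(4+3-1, 3-1) = C(6, 2) = 15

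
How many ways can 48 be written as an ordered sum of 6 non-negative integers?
C(48+6-1, 6-1) = C(53, 5) = 2869685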